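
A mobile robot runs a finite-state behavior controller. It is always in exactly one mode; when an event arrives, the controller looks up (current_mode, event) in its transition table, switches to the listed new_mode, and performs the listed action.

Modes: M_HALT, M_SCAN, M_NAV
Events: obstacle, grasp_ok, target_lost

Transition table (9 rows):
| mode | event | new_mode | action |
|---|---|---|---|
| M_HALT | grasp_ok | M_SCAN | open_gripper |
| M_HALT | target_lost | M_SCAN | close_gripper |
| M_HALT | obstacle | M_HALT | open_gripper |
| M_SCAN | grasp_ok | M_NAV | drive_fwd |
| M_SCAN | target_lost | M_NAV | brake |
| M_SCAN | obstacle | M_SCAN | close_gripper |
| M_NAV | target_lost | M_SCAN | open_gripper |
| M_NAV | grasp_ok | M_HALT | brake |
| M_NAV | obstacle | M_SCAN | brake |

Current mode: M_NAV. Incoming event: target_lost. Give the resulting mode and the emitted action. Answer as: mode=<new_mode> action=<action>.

current mode = M_NAV; filter table to that mode:
  (M_NAV, target_lost) → (M_SCAN, open_gripper)  ← event matches
  (M_NAV, grasp_ok) → (M_HALT, brake)
  (M_NAV, obstacle) → (M_SCAN, brake)
event = target_lost selects (M_SCAN, open_gripper)

mode=M_SCAN action=open_gripper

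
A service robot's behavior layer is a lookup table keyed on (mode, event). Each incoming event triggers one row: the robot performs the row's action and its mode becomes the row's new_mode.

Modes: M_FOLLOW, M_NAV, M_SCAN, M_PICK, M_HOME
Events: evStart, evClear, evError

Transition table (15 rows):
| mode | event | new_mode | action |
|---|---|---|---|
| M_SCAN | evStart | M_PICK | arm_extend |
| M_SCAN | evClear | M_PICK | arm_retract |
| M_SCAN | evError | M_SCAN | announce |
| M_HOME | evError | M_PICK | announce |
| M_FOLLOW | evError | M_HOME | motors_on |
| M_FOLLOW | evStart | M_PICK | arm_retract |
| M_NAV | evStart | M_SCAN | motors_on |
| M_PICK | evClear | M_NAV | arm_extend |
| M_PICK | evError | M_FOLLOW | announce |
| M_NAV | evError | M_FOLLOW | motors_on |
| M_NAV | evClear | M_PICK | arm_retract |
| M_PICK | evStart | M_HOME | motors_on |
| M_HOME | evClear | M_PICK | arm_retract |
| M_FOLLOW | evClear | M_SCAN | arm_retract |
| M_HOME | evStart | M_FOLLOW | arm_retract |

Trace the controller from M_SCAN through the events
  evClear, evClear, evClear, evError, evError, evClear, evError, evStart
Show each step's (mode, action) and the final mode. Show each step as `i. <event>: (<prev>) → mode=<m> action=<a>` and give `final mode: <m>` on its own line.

final mode: M_PICK

1. evClear: (M_SCAN) → mode=M_PICK action=arm_retract
2. evClear: (M_PICK) → mode=M_NAV action=arm_extend
3. evClear: (M_NAV) → mode=M_PICK action=arm_retract
4. evError: (M_PICK) → mode=M_FOLLOW action=announce
5. evError: (M_FOLLOW) → mode=M_HOME action=motors_on
6. evClear: (M_HOME) → mode=M_PICK action=arm_retract
7. evError: (M_PICK) → mode=M_FOLLOW action=announce
8. evStart: (M_FOLLOW) → mode=M_PICK action=arm_retract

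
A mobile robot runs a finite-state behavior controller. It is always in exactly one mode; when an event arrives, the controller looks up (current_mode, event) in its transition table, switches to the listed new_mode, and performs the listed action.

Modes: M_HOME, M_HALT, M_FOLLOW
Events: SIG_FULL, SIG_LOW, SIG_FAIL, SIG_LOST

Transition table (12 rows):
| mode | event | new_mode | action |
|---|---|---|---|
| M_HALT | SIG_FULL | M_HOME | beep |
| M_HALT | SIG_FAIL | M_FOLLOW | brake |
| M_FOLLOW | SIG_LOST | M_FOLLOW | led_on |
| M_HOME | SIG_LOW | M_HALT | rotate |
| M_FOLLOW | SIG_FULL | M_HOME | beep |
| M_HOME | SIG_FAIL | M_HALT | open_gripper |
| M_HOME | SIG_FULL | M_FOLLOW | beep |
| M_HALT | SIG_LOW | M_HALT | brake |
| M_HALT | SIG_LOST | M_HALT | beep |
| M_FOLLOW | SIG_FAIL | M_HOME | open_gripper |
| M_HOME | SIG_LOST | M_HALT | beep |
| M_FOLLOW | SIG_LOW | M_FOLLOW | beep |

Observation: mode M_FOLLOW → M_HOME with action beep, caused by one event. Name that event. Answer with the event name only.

SIG_FULL

try SIG_FULL: (M_FOLLOW, SIG_FULL) → (M_HOME, beep)  ← matches
try SIG_LOW: (M_FOLLOW, SIG_LOW) → (M_FOLLOW, beep)
try SIG_FAIL: (M_FOLLOW, SIG_FAIL) → (M_HOME, open_gripper)
try SIG_LOST: (M_FOLLOW, SIG_LOST) → (M_FOLLOW, led_on)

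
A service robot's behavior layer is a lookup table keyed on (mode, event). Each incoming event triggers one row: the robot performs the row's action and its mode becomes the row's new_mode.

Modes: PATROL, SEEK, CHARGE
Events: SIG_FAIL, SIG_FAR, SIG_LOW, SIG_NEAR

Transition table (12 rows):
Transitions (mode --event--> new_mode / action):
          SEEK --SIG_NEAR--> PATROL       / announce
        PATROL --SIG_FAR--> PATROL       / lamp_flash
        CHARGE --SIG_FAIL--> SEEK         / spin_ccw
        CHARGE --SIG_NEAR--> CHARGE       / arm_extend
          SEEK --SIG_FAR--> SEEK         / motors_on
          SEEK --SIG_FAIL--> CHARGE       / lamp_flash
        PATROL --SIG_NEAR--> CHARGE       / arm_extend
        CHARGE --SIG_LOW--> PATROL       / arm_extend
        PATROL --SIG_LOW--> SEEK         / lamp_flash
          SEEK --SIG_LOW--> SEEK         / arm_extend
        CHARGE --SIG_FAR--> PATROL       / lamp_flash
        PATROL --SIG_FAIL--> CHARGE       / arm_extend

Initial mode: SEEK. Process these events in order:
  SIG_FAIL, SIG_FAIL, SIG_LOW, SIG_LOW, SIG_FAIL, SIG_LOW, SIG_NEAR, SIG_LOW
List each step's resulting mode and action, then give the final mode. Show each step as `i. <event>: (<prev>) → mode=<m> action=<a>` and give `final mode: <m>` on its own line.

final mode: PATROL

1. SIG_FAIL: (SEEK) → mode=CHARGE action=lamp_flash
2. SIG_FAIL: (CHARGE) → mode=SEEK action=spin_ccw
3. SIG_LOW: (SEEK) → mode=SEEK action=arm_extend
4. SIG_LOW: (SEEK) → mode=SEEK action=arm_extend
5. SIG_FAIL: (SEEK) → mode=CHARGE action=lamp_flash
6. SIG_LOW: (CHARGE) → mode=PATROL action=arm_extend
7. SIG_NEAR: (PATROL) → mode=CHARGE action=arm_extend
8. SIG_LOW: (CHARGE) → mode=PATROL action=arm_extend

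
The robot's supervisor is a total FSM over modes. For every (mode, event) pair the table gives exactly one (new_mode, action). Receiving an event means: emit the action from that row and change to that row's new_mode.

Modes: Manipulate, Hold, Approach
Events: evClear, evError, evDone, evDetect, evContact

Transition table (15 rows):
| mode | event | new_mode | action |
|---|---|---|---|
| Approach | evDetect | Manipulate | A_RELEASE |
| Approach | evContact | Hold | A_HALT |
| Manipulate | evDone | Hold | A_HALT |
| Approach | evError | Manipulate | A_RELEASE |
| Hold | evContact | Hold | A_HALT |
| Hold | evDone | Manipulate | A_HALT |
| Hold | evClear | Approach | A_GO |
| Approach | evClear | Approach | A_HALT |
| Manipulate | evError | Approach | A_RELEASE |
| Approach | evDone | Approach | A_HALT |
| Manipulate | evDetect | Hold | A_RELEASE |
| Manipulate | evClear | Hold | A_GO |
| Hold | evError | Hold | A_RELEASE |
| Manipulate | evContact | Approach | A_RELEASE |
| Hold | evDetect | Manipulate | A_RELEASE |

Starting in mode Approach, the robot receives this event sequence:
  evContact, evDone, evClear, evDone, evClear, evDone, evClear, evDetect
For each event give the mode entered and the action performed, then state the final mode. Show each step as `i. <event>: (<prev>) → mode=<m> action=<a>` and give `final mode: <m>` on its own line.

1. evContact: (Approach) → mode=Hold action=A_HALT
2. evDone: (Hold) → mode=Manipulate action=A_HALT
3. evClear: (Manipulate) → mode=Hold action=A_GO
4. evDone: (Hold) → mode=Manipulate action=A_HALT
5. evClear: (Manipulate) → mode=Hold action=A_GO
6. evDone: (Hold) → mode=Manipulate action=A_HALT
7. evClear: (Manipulate) → mode=Hold action=A_GO
8. evDetect: (Hold) → mode=Manipulate action=A_RELEASE

final mode: Manipulate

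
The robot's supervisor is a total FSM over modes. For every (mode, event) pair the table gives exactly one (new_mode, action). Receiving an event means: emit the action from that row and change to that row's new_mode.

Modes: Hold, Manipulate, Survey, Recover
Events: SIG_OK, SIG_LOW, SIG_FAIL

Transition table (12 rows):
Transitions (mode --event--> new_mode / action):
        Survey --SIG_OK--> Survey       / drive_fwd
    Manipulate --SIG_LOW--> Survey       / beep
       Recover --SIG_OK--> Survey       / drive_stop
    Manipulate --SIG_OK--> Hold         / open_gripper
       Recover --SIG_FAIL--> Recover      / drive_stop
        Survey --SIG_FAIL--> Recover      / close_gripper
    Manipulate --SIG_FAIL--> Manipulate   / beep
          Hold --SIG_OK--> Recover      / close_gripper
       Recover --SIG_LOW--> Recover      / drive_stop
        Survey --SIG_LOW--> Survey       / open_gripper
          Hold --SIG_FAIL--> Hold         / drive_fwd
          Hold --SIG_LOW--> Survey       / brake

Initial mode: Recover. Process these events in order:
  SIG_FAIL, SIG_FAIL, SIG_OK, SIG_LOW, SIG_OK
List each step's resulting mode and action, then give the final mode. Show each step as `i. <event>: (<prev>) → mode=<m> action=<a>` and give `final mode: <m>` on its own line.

1. SIG_FAIL: (Recover) → mode=Recover action=drive_stop
2. SIG_FAIL: (Recover) → mode=Recover action=drive_stop
3. SIG_OK: (Recover) → mode=Survey action=drive_stop
4. SIG_LOW: (Survey) → mode=Survey action=open_gripper
5. SIG_OK: (Survey) → mode=Survey action=drive_fwd

final mode: Survey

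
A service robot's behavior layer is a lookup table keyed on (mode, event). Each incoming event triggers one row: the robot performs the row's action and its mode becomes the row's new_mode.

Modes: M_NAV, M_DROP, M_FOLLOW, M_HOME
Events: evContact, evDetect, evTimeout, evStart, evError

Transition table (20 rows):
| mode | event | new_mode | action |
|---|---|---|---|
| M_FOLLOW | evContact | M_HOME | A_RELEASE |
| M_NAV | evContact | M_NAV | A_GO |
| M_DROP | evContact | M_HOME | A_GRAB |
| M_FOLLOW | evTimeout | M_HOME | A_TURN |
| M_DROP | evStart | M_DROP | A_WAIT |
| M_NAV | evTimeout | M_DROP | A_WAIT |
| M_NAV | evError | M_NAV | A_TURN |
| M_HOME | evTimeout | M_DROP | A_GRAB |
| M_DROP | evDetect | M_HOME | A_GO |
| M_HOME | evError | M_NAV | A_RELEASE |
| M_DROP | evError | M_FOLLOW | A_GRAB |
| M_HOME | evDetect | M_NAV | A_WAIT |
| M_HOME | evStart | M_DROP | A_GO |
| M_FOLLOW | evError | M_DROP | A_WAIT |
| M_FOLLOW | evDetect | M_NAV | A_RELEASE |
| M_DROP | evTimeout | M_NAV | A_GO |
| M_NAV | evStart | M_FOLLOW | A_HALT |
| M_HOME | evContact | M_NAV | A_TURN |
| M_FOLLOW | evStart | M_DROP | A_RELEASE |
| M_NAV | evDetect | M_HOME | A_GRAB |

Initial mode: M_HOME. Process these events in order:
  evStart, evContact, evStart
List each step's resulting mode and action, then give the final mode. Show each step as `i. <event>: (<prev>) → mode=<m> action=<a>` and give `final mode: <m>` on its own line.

1. evStart: (M_HOME) → mode=M_DROP action=A_GO
2. evContact: (M_DROP) → mode=M_HOME action=A_GRAB
3. evStart: (M_HOME) → mode=M_DROP action=A_GO

final mode: M_DROP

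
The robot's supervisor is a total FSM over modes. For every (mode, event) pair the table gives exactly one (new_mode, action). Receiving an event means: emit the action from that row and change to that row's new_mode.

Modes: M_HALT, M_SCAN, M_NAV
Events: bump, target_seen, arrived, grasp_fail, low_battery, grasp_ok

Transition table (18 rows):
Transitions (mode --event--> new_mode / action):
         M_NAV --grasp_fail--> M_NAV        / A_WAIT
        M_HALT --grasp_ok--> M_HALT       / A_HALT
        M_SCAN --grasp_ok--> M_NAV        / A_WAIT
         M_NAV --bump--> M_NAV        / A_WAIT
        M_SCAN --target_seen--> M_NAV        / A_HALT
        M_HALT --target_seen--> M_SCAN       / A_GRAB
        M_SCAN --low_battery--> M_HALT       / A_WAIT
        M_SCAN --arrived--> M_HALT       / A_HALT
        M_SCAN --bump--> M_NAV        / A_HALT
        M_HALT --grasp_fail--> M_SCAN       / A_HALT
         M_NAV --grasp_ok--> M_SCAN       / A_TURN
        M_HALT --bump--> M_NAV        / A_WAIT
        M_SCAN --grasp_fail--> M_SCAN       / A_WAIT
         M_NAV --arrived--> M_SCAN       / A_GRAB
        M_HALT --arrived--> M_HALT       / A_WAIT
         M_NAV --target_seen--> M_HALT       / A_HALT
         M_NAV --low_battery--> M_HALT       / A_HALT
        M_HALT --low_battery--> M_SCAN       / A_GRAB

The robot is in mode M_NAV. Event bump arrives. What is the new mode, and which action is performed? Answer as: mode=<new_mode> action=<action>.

mode=M_NAV action=A_WAIT

current mode = M_NAV; filter table to that mode:
  (M_NAV, grasp_fail) → (M_NAV, A_WAIT)
  (M_NAV, bump) → (M_NAV, A_WAIT)  ← event matches
  (M_NAV, grasp_ok) → (M_SCAN, A_TURN)
  (M_NAV, arrived) → (M_SCAN, A_GRAB)
  (M_NAV, target_seen) → (M_HALT, A_HALT)
  (M_NAV, low_battery) → (M_HALT, A_HALT)
event = bump selects (M_NAV, A_WAIT)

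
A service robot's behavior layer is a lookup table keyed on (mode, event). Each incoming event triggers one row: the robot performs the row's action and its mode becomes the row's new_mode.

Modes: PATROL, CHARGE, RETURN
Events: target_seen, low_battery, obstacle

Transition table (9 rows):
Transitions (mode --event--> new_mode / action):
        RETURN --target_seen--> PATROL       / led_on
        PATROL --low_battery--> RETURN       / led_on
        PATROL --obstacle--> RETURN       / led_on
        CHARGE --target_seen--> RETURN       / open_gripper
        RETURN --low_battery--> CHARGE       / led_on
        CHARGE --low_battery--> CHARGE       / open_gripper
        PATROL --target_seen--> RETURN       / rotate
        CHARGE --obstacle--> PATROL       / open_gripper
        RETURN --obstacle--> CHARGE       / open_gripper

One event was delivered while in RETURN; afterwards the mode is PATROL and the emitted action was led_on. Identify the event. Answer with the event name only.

target_seen

try target_seen: (RETURN, target_seen) → (PATROL, led_on)  ← matches
try low_battery: (RETURN, low_battery) → (CHARGE, led_on)
try obstacle: (RETURN, obstacle) → (CHARGE, open_gripper)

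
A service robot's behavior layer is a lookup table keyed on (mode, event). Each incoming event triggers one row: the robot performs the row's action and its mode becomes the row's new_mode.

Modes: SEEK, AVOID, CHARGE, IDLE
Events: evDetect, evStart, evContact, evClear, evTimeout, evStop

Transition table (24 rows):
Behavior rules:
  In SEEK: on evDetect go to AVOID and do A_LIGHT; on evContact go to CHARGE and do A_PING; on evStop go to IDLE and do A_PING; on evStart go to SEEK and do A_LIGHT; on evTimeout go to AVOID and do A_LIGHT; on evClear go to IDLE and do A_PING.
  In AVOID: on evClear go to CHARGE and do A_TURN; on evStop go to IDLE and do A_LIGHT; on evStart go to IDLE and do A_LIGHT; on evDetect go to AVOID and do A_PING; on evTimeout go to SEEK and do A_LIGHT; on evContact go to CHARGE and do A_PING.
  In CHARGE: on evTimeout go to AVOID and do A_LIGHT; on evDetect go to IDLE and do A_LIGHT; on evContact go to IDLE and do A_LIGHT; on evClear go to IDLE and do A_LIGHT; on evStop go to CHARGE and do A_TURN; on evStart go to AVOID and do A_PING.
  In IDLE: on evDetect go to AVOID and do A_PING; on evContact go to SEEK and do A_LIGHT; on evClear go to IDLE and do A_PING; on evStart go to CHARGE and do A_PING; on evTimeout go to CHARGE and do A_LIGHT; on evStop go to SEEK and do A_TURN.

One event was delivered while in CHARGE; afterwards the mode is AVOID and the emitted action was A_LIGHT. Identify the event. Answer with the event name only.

evTimeout

try evDetect: (CHARGE, evDetect) → (IDLE, A_LIGHT)
try evStart: (CHARGE, evStart) → (AVOID, A_PING)
try evContact: (CHARGE, evContact) → (IDLE, A_LIGHT)
try evClear: (CHARGE, evClear) → (IDLE, A_LIGHT)
try evTimeout: (CHARGE, evTimeout) → (AVOID, A_LIGHT)  ← matches
try evStop: (CHARGE, evStop) → (CHARGE, A_TURN)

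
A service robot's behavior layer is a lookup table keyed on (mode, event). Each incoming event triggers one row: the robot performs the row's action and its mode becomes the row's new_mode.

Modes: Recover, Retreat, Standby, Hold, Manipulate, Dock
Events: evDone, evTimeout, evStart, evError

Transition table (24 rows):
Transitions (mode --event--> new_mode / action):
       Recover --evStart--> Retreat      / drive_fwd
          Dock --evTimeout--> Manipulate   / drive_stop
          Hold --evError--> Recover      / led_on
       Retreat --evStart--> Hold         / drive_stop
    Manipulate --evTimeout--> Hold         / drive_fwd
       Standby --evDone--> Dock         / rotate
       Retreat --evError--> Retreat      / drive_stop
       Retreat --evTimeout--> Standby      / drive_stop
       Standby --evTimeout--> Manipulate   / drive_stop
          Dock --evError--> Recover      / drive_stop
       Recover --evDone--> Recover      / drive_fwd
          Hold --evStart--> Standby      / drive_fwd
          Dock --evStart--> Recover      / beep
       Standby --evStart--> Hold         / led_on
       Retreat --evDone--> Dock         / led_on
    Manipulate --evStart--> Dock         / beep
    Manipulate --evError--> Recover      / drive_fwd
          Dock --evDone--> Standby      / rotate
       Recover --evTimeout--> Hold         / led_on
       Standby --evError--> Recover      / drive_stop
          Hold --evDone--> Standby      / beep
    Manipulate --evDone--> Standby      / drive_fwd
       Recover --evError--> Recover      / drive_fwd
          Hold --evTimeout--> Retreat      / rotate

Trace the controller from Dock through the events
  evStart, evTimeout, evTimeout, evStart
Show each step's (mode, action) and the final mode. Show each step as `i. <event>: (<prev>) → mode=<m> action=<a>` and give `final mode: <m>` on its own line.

1. evStart: (Dock) → mode=Recover action=beep
2. evTimeout: (Recover) → mode=Hold action=led_on
3. evTimeout: (Hold) → mode=Retreat action=rotate
4. evStart: (Retreat) → mode=Hold action=drive_stop

final mode: Hold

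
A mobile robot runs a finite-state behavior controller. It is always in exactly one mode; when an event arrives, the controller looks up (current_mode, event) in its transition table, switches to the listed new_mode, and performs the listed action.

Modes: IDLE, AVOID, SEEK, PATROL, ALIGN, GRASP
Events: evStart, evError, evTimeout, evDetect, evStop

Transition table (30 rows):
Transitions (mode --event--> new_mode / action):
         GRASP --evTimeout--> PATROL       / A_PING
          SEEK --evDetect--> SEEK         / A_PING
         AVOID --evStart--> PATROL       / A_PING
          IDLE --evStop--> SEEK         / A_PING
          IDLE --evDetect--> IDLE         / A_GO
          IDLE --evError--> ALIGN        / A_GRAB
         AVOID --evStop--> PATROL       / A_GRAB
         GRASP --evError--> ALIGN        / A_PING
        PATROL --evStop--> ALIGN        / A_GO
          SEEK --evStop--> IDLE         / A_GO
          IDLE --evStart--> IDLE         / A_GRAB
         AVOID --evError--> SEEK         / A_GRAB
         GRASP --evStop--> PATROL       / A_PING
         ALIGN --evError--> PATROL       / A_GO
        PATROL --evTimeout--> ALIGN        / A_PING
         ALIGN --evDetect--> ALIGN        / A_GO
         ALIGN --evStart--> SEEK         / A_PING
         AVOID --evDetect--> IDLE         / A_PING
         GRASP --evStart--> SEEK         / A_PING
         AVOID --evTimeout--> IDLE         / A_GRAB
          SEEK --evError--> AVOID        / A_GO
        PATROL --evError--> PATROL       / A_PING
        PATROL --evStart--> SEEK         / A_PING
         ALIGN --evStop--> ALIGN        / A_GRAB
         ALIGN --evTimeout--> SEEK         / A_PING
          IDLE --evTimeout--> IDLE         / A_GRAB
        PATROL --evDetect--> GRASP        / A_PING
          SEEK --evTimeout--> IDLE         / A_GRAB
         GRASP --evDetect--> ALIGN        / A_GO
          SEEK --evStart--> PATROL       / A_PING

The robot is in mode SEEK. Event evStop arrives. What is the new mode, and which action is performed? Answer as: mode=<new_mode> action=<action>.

current mode = SEEK; filter table to that mode:
  (SEEK, evDetect) → (SEEK, A_PING)
  (SEEK, evStop) → (IDLE, A_GO)  ← event matches
  (SEEK, evError) → (AVOID, A_GO)
  (SEEK, evTimeout) → (IDLE, A_GRAB)
  (SEEK, evStart) → (PATROL, A_PING)
event = evStop selects (IDLE, A_GO)

mode=IDLE action=A_GO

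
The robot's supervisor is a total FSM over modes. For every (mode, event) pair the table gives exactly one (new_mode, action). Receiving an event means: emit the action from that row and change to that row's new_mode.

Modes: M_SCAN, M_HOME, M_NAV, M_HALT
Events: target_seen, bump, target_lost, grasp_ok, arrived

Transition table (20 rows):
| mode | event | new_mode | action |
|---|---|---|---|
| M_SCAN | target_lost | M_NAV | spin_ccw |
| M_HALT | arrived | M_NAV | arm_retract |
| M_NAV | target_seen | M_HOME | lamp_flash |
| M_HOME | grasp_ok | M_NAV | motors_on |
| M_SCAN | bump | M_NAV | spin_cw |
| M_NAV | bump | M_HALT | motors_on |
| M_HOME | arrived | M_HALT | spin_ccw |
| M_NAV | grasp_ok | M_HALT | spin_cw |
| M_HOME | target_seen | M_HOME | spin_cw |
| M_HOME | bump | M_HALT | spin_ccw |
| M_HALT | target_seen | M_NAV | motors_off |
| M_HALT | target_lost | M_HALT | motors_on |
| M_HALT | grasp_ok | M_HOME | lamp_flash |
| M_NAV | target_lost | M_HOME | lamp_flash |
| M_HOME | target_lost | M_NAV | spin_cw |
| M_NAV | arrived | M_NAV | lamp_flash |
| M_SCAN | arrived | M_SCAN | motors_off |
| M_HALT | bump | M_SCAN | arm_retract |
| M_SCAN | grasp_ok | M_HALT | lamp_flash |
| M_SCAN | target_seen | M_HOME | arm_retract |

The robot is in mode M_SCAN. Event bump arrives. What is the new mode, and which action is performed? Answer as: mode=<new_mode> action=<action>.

mode=M_NAV action=spin_cw

current mode = M_SCAN; filter table to that mode:
  (M_SCAN, target_lost) → (M_NAV, spin_ccw)
  (M_SCAN, bump) → (M_NAV, spin_cw)  ← event matches
  (M_SCAN, arrived) → (M_SCAN, motors_off)
  (M_SCAN, grasp_ok) → (M_HALT, lamp_flash)
  (M_SCAN, target_seen) → (M_HOME, arm_retract)
event = bump selects (M_NAV, spin_cw)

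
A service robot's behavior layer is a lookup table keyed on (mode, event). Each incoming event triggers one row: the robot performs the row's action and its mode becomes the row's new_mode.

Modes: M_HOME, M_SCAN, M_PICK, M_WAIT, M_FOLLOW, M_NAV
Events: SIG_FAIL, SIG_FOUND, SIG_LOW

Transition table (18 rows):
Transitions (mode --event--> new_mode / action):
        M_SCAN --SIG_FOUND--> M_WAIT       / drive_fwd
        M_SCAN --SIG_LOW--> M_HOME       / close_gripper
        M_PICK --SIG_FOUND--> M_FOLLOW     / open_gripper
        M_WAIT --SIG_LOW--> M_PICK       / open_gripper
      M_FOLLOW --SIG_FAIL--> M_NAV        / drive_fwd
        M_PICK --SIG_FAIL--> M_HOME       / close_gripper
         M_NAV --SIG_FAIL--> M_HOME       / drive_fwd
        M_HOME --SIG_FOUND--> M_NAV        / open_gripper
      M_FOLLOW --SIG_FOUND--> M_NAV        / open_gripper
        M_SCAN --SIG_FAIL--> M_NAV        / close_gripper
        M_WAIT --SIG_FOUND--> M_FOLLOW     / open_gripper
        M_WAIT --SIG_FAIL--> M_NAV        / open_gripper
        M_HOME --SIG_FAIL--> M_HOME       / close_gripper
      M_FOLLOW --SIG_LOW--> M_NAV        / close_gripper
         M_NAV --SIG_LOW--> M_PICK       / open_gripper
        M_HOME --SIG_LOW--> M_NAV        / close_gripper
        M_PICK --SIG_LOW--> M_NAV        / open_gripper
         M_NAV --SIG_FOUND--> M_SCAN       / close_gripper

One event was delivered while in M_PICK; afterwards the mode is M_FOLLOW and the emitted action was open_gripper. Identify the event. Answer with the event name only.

try SIG_FAIL: (M_PICK, SIG_FAIL) → (M_HOME, close_gripper)
try SIG_FOUND: (M_PICK, SIG_FOUND) → (M_FOLLOW, open_gripper)  ← matches
try SIG_LOW: (M_PICK, SIG_LOW) → (M_NAV, open_gripper)

SIG_FOUND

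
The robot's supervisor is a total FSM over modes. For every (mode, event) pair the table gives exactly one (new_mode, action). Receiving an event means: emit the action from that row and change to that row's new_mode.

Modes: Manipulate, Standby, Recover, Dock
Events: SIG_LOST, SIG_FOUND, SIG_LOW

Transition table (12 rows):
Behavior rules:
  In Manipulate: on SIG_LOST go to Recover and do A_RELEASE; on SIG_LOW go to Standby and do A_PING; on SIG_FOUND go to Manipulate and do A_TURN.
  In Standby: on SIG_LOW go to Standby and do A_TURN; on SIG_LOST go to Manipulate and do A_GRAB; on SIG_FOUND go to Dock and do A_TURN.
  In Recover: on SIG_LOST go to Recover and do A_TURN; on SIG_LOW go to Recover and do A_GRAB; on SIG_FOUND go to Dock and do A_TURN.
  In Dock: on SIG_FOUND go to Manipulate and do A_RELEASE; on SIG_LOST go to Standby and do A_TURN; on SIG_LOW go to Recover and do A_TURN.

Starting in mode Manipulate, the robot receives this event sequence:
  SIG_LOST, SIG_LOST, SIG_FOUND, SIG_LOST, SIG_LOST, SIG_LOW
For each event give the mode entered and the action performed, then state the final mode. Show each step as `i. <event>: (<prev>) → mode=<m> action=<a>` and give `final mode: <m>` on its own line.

final mode: Standby

1. SIG_LOST: (Manipulate) → mode=Recover action=A_RELEASE
2. SIG_LOST: (Recover) → mode=Recover action=A_TURN
3. SIG_FOUND: (Recover) → mode=Dock action=A_TURN
4. SIG_LOST: (Dock) → mode=Standby action=A_TURN
5. SIG_LOST: (Standby) → mode=Manipulate action=A_GRAB
6. SIG_LOW: (Manipulate) → mode=Standby action=A_PING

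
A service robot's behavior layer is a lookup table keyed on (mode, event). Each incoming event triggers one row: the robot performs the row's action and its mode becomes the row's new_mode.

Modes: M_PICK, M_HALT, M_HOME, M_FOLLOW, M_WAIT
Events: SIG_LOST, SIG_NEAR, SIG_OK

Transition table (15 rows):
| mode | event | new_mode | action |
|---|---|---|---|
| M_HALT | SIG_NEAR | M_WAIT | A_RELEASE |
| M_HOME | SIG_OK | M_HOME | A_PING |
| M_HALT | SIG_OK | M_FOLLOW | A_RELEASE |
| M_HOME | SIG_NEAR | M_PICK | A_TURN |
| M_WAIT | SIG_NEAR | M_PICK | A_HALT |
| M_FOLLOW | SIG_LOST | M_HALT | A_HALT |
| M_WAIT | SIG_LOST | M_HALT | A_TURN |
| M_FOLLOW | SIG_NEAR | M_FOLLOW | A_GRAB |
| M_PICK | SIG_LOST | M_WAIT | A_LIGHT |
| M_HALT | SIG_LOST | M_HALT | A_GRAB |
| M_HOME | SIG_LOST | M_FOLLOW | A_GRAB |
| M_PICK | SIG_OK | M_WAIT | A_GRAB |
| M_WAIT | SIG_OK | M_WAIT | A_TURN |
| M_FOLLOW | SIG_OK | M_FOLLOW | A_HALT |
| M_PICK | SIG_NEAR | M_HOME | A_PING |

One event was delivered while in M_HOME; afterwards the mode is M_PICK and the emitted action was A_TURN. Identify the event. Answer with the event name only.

try SIG_LOST: (M_HOME, SIG_LOST) → (M_FOLLOW, A_GRAB)
try SIG_NEAR: (M_HOME, SIG_NEAR) → (M_PICK, A_TURN)  ← matches
try SIG_OK: (M_HOME, SIG_OK) → (M_HOME, A_PING)

SIG_NEAR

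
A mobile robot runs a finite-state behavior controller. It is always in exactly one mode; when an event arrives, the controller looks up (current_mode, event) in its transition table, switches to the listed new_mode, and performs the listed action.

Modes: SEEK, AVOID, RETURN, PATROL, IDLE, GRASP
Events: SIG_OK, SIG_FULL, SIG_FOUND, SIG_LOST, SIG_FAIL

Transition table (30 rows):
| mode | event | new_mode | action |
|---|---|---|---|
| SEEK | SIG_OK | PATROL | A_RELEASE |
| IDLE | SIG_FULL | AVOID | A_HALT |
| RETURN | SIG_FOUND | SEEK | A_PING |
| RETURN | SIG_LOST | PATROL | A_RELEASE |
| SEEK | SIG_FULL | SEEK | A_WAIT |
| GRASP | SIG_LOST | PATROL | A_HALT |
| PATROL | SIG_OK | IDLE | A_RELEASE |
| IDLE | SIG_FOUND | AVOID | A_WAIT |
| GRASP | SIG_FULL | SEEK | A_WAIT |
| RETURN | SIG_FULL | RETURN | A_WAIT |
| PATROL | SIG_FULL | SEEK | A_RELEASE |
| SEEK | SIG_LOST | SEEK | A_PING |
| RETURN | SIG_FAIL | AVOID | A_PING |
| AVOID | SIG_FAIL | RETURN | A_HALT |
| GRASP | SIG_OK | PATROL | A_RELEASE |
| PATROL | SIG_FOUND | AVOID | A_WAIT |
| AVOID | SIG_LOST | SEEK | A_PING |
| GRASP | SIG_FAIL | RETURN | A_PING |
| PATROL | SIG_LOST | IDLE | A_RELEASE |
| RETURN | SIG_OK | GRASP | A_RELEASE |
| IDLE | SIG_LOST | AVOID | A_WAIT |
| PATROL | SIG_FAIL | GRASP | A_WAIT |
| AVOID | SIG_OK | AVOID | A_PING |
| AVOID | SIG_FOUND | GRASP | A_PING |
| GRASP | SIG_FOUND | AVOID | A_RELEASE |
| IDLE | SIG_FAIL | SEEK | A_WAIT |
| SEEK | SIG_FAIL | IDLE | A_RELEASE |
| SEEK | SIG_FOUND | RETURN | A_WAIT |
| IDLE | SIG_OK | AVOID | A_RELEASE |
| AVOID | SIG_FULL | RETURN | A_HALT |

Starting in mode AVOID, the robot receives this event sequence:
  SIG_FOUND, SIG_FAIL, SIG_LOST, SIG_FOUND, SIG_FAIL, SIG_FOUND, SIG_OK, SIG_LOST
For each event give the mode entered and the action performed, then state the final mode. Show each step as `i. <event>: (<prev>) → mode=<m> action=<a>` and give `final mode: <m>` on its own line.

final mode: IDLE

1. SIG_FOUND: (AVOID) → mode=GRASP action=A_PING
2. SIG_FAIL: (GRASP) → mode=RETURN action=A_PING
3. SIG_LOST: (RETURN) → mode=PATROL action=A_RELEASE
4. SIG_FOUND: (PATROL) → mode=AVOID action=A_WAIT
5. SIG_FAIL: (AVOID) → mode=RETURN action=A_HALT
6. SIG_FOUND: (RETURN) → mode=SEEK action=A_PING
7. SIG_OK: (SEEK) → mode=PATROL action=A_RELEASE
8. SIG_LOST: (PATROL) → mode=IDLE action=A_RELEASE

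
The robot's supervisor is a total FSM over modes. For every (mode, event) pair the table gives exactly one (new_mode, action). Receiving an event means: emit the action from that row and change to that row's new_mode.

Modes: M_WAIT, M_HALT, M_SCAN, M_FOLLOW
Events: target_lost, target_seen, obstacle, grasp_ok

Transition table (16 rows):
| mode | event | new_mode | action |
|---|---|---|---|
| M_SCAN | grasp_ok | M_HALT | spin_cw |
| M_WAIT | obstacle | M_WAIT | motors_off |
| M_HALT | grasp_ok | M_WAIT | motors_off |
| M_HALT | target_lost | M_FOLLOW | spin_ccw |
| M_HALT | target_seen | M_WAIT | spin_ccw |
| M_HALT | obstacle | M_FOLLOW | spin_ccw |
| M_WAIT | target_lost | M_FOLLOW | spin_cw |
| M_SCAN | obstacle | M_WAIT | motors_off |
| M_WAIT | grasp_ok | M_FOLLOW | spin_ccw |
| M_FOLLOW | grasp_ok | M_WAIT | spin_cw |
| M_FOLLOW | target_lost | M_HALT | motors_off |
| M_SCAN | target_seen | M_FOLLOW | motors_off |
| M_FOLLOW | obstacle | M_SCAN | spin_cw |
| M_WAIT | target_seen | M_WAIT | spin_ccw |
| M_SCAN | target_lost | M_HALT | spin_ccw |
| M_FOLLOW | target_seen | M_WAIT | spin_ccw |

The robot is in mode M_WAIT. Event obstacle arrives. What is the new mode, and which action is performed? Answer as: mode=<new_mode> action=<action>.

mode=M_WAIT action=motors_off

current mode = M_WAIT; filter table to that mode:
  (M_WAIT, obstacle) → (M_WAIT, motors_off)  ← event matches
  (M_WAIT, target_lost) → (M_FOLLOW, spin_cw)
  (M_WAIT, grasp_ok) → (M_FOLLOW, spin_ccw)
  (M_WAIT, target_seen) → (M_WAIT, spin_ccw)
event = obstacle selects (M_WAIT, motors_off)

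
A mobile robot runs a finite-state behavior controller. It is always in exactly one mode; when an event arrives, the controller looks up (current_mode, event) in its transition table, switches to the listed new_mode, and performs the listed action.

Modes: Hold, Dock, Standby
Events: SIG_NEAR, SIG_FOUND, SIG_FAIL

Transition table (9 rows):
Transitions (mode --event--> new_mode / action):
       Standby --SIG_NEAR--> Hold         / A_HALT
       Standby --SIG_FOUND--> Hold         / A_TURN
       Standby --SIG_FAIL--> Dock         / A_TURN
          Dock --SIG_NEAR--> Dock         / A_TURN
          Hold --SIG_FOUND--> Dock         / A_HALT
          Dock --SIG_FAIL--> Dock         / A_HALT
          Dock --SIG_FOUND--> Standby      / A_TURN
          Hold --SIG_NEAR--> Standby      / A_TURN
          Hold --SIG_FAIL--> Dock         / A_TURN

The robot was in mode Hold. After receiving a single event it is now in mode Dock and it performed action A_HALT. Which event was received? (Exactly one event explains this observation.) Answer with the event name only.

try SIG_NEAR: (Hold, SIG_NEAR) → (Standby, A_TURN)
try SIG_FOUND: (Hold, SIG_FOUND) → (Dock, A_HALT)  ← matches
try SIG_FAIL: (Hold, SIG_FAIL) → (Dock, A_TURN)

SIG_FOUND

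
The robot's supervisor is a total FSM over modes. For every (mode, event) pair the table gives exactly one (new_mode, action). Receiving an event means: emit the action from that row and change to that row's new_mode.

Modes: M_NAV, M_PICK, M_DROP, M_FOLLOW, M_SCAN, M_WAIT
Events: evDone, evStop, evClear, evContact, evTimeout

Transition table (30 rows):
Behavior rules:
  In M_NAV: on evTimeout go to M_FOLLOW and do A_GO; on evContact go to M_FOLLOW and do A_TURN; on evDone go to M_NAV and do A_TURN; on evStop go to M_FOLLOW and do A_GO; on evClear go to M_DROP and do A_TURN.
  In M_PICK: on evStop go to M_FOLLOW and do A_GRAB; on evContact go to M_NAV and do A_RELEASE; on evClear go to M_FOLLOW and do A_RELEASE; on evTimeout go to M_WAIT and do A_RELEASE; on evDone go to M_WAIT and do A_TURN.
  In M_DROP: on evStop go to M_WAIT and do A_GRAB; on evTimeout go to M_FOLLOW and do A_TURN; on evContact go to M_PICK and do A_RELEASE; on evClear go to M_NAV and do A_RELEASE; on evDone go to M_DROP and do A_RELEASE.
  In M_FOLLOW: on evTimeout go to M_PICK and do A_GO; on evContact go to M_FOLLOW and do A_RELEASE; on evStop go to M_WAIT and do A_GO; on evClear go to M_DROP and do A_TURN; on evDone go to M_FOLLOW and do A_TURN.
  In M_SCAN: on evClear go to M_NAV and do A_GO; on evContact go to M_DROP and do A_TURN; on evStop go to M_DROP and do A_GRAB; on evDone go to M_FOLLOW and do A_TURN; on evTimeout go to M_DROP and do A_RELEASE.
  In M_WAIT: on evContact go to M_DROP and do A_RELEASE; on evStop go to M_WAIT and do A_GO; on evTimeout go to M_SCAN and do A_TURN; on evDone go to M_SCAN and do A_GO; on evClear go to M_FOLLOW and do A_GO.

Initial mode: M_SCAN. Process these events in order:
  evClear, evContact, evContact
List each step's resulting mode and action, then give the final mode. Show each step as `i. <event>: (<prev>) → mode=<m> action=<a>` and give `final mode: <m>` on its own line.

1. evClear: (M_SCAN) → mode=M_NAV action=A_GO
2. evContact: (M_NAV) → mode=M_FOLLOW action=A_TURN
3. evContact: (M_FOLLOW) → mode=M_FOLLOW action=A_RELEASE

final mode: M_FOLLOW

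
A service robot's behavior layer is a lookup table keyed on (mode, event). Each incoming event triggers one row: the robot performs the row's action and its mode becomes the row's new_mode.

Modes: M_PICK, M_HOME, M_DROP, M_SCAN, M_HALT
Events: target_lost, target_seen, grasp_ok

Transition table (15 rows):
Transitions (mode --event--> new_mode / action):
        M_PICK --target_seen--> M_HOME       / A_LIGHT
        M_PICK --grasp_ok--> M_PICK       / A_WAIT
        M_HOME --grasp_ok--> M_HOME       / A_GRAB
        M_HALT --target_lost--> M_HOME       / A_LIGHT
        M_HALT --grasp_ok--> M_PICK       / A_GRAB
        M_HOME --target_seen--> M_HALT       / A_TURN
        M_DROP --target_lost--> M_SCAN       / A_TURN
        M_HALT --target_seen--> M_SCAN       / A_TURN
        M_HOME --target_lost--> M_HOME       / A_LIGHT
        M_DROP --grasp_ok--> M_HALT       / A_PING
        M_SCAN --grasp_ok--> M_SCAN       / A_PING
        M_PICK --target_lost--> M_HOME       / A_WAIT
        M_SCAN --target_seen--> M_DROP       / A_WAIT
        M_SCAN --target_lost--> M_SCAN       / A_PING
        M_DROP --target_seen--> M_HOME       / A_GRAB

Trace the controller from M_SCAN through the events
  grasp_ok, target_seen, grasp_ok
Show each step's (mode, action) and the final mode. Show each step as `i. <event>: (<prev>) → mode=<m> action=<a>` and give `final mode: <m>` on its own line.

final mode: M_HALT

1. grasp_ok: (M_SCAN) → mode=M_SCAN action=A_PING
2. target_seen: (M_SCAN) → mode=M_DROP action=A_WAIT
3. grasp_ok: (M_DROP) → mode=M_HALT action=A_PING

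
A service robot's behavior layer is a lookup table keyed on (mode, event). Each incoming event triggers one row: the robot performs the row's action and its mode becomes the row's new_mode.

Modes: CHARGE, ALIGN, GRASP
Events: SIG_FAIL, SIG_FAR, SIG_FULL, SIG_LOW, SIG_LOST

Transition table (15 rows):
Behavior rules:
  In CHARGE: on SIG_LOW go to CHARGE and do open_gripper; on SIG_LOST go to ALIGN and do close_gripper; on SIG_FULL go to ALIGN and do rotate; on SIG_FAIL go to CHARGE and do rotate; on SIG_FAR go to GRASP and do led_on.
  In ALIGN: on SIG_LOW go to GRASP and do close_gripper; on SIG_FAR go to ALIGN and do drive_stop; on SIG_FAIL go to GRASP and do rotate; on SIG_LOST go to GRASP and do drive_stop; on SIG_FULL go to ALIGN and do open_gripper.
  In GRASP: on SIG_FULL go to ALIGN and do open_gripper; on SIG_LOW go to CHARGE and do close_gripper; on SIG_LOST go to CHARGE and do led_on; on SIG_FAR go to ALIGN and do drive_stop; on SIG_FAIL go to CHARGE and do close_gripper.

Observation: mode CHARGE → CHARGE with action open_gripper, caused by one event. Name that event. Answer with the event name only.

SIG_LOW

try SIG_FAIL: (CHARGE, SIG_FAIL) → (CHARGE, rotate)
try SIG_FAR: (CHARGE, SIG_FAR) → (GRASP, led_on)
try SIG_FULL: (CHARGE, SIG_FULL) → (ALIGN, rotate)
try SIG_LOW: (CHARGE, SIG_LOW) → (CHARGE, open_gripper)  ← matches
try SIG_LOST: (CHARGE, SIG_LOST) → (ALIGN, close_gripper)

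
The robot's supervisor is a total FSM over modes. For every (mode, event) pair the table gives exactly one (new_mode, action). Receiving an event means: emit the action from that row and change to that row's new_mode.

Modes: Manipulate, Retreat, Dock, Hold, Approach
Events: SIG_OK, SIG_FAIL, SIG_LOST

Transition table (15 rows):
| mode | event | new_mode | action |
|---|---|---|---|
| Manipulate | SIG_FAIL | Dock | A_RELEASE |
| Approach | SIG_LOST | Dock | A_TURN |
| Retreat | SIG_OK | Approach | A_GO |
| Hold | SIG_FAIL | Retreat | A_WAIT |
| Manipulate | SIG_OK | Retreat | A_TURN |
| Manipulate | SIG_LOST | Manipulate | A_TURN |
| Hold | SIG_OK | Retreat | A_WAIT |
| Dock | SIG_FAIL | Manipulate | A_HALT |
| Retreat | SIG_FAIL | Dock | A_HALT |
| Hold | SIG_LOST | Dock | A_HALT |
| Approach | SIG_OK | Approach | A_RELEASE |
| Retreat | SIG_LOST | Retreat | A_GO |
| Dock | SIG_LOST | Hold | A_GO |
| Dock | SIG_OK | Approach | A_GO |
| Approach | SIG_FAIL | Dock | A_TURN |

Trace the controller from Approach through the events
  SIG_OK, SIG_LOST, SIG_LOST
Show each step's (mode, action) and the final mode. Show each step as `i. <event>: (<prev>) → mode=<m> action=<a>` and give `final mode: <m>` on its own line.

1. SIG_OK: (Approach) → mode=Approach action=A_RELEASE
2. SIG_LOST: (Approach) → mode=Dock action=A_TURN
3. SIG_LOST: (Dock) → mode=Hold action=A_GO

final mode: Hold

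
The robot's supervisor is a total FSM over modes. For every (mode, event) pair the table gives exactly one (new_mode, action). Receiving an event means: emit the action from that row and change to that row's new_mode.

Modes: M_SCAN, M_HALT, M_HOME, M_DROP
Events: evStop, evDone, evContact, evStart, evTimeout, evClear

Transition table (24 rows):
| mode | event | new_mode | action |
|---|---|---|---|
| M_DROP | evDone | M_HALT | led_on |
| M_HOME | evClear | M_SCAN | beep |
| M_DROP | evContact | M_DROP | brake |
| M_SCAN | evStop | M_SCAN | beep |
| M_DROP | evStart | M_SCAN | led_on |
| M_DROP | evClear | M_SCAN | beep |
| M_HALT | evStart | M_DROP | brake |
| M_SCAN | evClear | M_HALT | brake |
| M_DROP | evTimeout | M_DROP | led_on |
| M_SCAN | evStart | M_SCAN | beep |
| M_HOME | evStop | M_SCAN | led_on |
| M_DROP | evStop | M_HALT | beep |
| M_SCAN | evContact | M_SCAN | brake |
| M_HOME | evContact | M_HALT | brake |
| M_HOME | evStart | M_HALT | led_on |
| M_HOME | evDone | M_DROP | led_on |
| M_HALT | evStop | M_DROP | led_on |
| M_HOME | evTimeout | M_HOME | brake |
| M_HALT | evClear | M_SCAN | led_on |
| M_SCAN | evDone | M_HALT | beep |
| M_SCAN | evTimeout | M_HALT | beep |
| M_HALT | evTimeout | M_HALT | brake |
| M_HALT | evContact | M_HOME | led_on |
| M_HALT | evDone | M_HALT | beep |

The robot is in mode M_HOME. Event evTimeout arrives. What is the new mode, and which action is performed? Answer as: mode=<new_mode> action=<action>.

current mode = M_HOME; filter table to that mode:
  (M_HOME, evClear) → (M_SCAN, beep)
  (M_HOME, evStop) → (M_SCAN, led_on)
  (M_HOME, evContact) → (M_HALT, brake)
  (M_HOME, evStart) → (M_HALT, led_on)
  (M_HOME, evDone) → (M_DROP, led_on)
  (M_HOME, evTimeout) → (M_HOME, brake)  ← event matches
event = evTimeout selects (M_HOME, brake)

mode=M_HOME action=brake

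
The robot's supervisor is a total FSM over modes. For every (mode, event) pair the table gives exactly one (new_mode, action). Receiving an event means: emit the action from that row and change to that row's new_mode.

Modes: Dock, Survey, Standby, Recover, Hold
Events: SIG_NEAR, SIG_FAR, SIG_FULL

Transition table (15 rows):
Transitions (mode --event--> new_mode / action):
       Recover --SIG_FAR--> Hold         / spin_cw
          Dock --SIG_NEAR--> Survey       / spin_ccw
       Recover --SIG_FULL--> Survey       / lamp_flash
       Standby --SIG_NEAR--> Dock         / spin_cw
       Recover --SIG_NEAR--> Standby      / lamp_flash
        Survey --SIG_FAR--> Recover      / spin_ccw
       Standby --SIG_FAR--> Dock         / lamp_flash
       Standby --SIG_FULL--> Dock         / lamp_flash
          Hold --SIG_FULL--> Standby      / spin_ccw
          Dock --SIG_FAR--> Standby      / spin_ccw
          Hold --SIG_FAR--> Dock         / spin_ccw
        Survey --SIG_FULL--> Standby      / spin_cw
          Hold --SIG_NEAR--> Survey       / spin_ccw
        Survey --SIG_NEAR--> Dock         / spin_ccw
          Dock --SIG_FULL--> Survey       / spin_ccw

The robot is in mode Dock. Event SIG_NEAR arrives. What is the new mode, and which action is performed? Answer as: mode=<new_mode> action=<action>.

mode=Survey action=spin_ccw

current mode = Dock; filter table to that mode:
  (Dock, SIG_NEAR) → (Survey, spin_ccw)  ← event matches
  (Dock, SIG_FAR) → (Standby, spin_ccw)
  (Dock, SIG_FULL) → (Survey, spin_ccw)
event = SIG_NEAR selects (Survey, spin_ccw)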